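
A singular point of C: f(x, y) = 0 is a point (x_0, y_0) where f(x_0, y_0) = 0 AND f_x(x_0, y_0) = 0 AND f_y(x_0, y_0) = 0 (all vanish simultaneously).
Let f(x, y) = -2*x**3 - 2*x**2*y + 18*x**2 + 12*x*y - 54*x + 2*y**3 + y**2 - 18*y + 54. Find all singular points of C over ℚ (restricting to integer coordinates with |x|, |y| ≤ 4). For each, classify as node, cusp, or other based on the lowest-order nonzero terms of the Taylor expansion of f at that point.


Singular points: {(3, 0)}; classification: cusp.

Compute partial derivatives:
  f_x = -6*x**2 - 4*x*y + 36*x + 12*y - 54.
  f_y = -2*x**2 + 12*x + 6*y**2 + 2*y - 18.
Scan x_0 ∈ {−4, ..., 4}. For each x_0, f_y(x_0, y) is a polynomial in y; find its integer roots y ∈ {−4, ..., 4}, then test f_x and f at those candidates.
  x = -4: f_y(-4, y) = 6*y**2 + 2*y - 98; no integer root y with |y| ≤ 4.
  x = -3: f_y(-3, y) = 6*y**2 + 2*y - 72; no integer root y with |y| ≤ 4.
  x = -2: f_y(-2, y) = 6*y**2 + 2*y - 50; no integer root y with |y| ≤ 4.
  x = -1: f_y(-1, y) = 6*y**2 + 2*y - 32; no integer root y with |y| ≤ 4.
  x = 0: f_y(0, y) = 6*y**2 + 2*y - 18; no integer root y with |y| ≤ 4.
  x = 1: f_y(1, y) = 6*y**2 + 2*y - 8; vanishes at y ∈ {1}. (1, 1): f_x = -16 ≠ 0.
  x = 2: f_y(2, y) = 6*y**2 + 2*y - 2; no integer root y with |y| ≤ 4.
  x = 3: f_y(3, y) = 6*y**2 + 2*y; vanishes at y ∈ {0}. (3, 0): f_x = 0, f = 0 — SINGULAR.
  x = 4: f_y(4, y) = 6*y**2 + 2*y - 2; no integer root y with |y| ≤ 4.
Only singular point on the grid: (3, 0).
Classify: substitute x = 3 + u, y = 0 + v and expand: f = -2*u**3 - 2*u**2*v + 2*v**3 + v**2.
No constant or linear terms (consistent with a singular point). Quadratic part: v**2. Cubic part: -2*u**3 - 2*u**2*v + 2*v**3.
The quadratic part v**2 is a perfect square, so there is a single (double) tangent line v = 0, i.e. y = 0. Restricting the cubic part to that line (v = 0) leaves -2*u**3 ≠ 0, so f is not divisible by v and the branch is v² ≈ 2*u**3 to lowest order — this is a cusp.
Classification: cusp.


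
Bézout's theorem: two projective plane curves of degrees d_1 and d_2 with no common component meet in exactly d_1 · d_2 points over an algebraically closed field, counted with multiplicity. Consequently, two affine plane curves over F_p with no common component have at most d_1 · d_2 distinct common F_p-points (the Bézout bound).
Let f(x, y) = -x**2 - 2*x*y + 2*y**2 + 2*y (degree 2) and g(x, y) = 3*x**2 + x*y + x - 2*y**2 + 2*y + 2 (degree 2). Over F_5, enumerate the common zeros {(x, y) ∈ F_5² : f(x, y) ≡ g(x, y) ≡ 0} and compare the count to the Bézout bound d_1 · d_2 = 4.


Common zeros: {(2, 4)}; count = 1; Bézout bound = 4.

deg(f) = 2, deg(g) = 2, so Bézout bound = 4.
Scan x ∈ F_5. For each x, list the y ∈ F_5 with f(x, y) ≡ 0 and those with g(x, y) ≡ 0 (mod 5); the common zeros in that column are the intersection.
  x = 0: f ≡ 0 at y ∈ {0, 4}; g ≡ 0 at y ∈ {3}; common: ∅.
  x = 1: f ≡ 0 at y ∈ ∅; g ≡ 0 at y ∈ ∅; common: ∅.
  x = 2: f ≡ 0 at y ∈ {2, 4}; g ≡ 0 at y ∈ {3, 4}; common: {4}.
  x = 3: f ≡ 0 at y ∈ ∅; g ≡ 0 at y ∈ {1, 4}; common: ∅.
  x = 4: f ≡ 0 at y ∈ {1, 2}; g ≡ 0 at y ∈ ∅; common: ∅.
Collecting: common zeros = {(2, 4)}, so the count is 1.
Comparison with the Bézout bound: 1 ≤ 4 = deg(f)·deg(g), as expected for curves with no common component (the affine F_5-count falls short of the bound because intersections may lie at infinity, over extension fields, or carry multiplicity).


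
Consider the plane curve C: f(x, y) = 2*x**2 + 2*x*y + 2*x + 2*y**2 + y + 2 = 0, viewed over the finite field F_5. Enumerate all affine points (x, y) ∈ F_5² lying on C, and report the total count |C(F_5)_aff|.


Affine F_5-points: {(0, 1), (1, 2), (1, 4), (3, 1), (3, 3), (4, 4)}; count = 6.

For each of the 25 pairs (x, y) ∈ F_5², evaluate f(x, y) mod 5. Record the zeros.
  x = 0: [0↦2, 1↦0, 2↦2, 3↦3, 4↦3]  zeros at y ∈ {1}
  x = 1: [0↦1, 1↦1, 2↦0, 3↦3, 4↦0]  zeros at y ∈ {2, 4}
  x = 2: [0↦4, 1↦1, 2↦2, 3↦2, 4↦1]  zeros at y ∈ ∅
  x = 3: [0↦1, 1↦0, 2↦3, 3↦0, 4↦1]  zeros at y ∈ {1, 3}
  x = 4: [0↦2, 1↦3, 2↦3, 3↦2, 4↦0]  zeros at y ∈ {4}
Collecting zeros: affine points = {(0, 1), (1, 2), (1, 4), (3, 1), (3, 3), (4, 4)}.
Total count |C(F_5)_aff| = 6.


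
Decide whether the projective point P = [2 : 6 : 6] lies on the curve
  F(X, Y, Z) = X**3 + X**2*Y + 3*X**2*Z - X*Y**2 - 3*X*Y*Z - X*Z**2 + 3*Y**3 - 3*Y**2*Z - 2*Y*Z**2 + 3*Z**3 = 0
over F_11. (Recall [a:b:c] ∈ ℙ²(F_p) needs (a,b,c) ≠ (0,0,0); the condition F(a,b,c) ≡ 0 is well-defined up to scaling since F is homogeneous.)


F(2,6,6) ≡ 4 (mod 11); P is NOT on the curve.

Evaluate F(2, 6, 6) term-by-term (mod 11).
  X**3 ↦ 1·8·1·1 = 8
  X**2*Y ↦ 1·4·6·1 = 24
  3*X**2*Z ↦ 3·4·1·6 = 72
  -X*Y**2 ↦ -1·2·36·1 = -72
  -3*X*Y*Z ↦ -3·2·6·6 = -216
  -X*Z**2 ↦ -1·2·1·36 = -72
  3*Y**3 ↦ 3·1·216·1 = 648
  -3*Y**2*Z ↦ -3·1·36·6 = -648
  -2*Y*Z**2 ↦ -2·1·6·36 = -432
  3*Z**3 ↦ 3·1·1·216 = 648
Sum: F(2, 6, 6) = (8) + (24) + (72) + (-72) + (-216) + (-72) + (648) + (-648) + (-432) + (648) = -40.
Reducing mod 11: -40 ≡ 4 (mod 11).
Since F(a, b, c) ≡ 4 ≠ 0 (mod 11), P does NOT lie on the curve.


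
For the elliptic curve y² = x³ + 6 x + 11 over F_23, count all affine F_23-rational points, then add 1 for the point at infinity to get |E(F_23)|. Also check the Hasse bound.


Affine points = {(1, 8), (1, 15), (2, 10), (2, 13), (9, 9), (9, 14), (10, 6), (10, 17), (13, 3), (13, 20), (15, 7), (15, 16), (17, 9), (17, 14), (20, 9), (20, 14), (22, 2), (22, 21)}; affine count = 18; |E(F_23)| = 19.

Discriminant check: Δ ∝ 4a³ + 27b² = 4·6³ + 27·11² = 4·216 + 27·121 ≡ 14 (mod 23). Nonzero ⇒ E is nonsingular.
For each x ∈ F_23, compute rhs = x³ + 6·x + 11 mod 23, then count y ∈ F_23 with y² ≡ rhs.
  x = 0: rhs = 11, matching y values: none (0 points).
  x = 1: rhs = 18, matching y values: 8, 15 (2 points).
  x = 2: rhs = 8, matching y values: 10, 13 (2 points).
  x = 3: rhs = 10, matching y values: none (0 points).
  x = 4: rhs = 7, matching y values: none (0 points).
  x = 5: rhs = 5, matching y values: none (0 points).
  x = 6: rhs = 10, matching y values: none (0 points).
  x = 7: rhs = 5, matching y values: none (0 points).
  x = 8: rhs = 19, matching y values: none (0 points).
  x = 9: rhs = 12, matching y values: 9, 14 (2 points).
  x = 10: rhs = 13, matching y values: 6, 17 (2 points).
  x = 11: rhs = 5, matching y values: none (0 points).
  x = 12: rhs = 17, matching y values: none (0 points).
  x = 13: rhs = 9, matching y values: 3, 20 (2 points).
  x = 14: rhs = 10, matching y values: none (0 points).
  x = 15: rhs = 3, matching y values: 7, 16 (2 points).
  x = 16: rhs = 17, matching y values: none (0 points).
  x = 17: rhs = 12, matching y values: 9, 14 (2 points).
  x = 18: rhs = 17, matching y values: none (0 points).
  x = 19: rhs = 15, matching y values: none (0 points).
  x = 20: rhs = 12, matching y values: 9, 14 (2 points).
  x = 21: rhs = 14, matching y values: none (0 points).
  x = 22: rhs = 4, matching y values: 2, 21 (2 points).
Total affine count: 18.
Full point count |E(F_23)| = 18 + 1 = 19.
Hasse bound: |19 − (23+1)| = |-5| = 5 ≤ 2√23 ≈ 9.5917 ✓.


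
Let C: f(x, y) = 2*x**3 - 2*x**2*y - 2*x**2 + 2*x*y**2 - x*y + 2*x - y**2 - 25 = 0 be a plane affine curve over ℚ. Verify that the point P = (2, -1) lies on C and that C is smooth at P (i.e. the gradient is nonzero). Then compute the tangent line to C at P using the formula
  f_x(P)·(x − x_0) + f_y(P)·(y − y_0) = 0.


Tangent line at P: 29*x - 16*y - 74 = 0.

Step 1: f(2, -1) = 0, so P lies on C.
Step 2: partial derivatives
  f_x(x, y) = 6*x**2 - 4*x*y - 4*x + 2*y**2 - y + 2, f_y(x, y) = -2*x**2 + 4*x*y - x - 2*y.
  f_x(P) = 29, f_y(P) = -16 (gradient nonzero, so P is smooth).
Step 3: tangent line at P: 29·(x − 2) + -16·(y − -1) = 0.
Expanding: 29*x - 16*y - 74 = 0.


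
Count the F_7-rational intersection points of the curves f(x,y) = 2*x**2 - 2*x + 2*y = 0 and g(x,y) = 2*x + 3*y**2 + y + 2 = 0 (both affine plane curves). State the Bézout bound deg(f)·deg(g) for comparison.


Common zeros: ∅; count = 0; Bézout bound = 4.

deg(f) = 2, deg(g) = 2, so Bézout bound = 4.
Scan x ∈ F_7. For each x, list the y ∈ F_7 with f(x, y) ≡ 0 and those with g(x, y) ≡ 0 (mod 7); the common zeros in that column are the intersection.
  x = 0: f ≡ 0 at y ∈ {0}; g ≡ 0 at y ∈ ∅; common: ∅.
  x = 1: f ≡ 0 at y ∈ {0}; g ≡ 0 at y ∈ {4, 5}; common: ∅.
  x = 2: f ≡ 0 at y ∈ {5}; g ≡ 0 at y ∈ ∅; common: ∅.
  x = 3: f ≡ 0 at y ∈ {1}; g ≡ 0 at y ∈ ∅; common: ∅.
  x = 4: f ≡ 0 at y ∈ {2}; g ≡ 0 at y ∈ {1}; common: ∅.
  x = 5: f ≡ 0 at y ∈ {1}; g ≡ 0 at y ∈ {3, 6}; common: ∅.
  x = 6: f ≡ 0 at y ∈ {5}; g ≡ 0 at y ∈ {0, 2}; common: ∅.
Collecting: common zeros = ∅, so the count is 0.
Comparison with the Bézout bound: 0 ≤ 4 = deg(f)·deg(g), as expected for curves with no common component (the affine F_7-count falls short of the bound because intersections may lie at infinity, over extension fields, or carry multiplicity).


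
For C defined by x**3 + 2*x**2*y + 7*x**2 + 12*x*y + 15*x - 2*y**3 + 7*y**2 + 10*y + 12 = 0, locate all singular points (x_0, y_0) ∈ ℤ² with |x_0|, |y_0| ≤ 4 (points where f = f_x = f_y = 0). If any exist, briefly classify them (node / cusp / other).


Singular points: {(-3, 1)}; classification: cusp.

Compute partial derivatives:
  f_x = 3*x**2 + 4*x*y + 14*x + 12*y + 15.
  f_y = 2*x**2 + 12*x - 6*y**2 + 14*y + 10.
Scan x_0 ∈ {−4, ..., 4}. For each x_0, f_y(x_0, y) is a polynomial in y; find its integer roots y ∈ {−4, ..., 4}, then test f_x and f at those candidates.
  x = -4: f_y(-4, y) = -6*y**2 + 14*y - 6; no integer root y with |y| ≤ 4.
  x = -3: f_y(-3, y) = -6*y**2 + 14*y - 8; vanishes at y ∈ {1}. (-3, 1): f_x = 0, f = 0 — SINGULAR.
  x = -2: f_y(-2, y) = -6*y**2 + 14*y - 6; no integer root y with |y| ≤ 4.
  x = -1: f_y(-1, y) = -6*y**2 + 14*y; vanishes at y ∈ {0}. (-1, 0): f_x = 4 ≠ 0.
  x = 0: f_y(0, y) = -6*y**2 + 14*y + 10; no integer root y with |y| ≤ 4.
  x = 1: f_y(1, y) = -6*y**2 + 14*y + 24; no integer root y with |y| ≤ 4.
  x = 2: f_y(2, y) = -6*y**2 + 14*y + 42; no integer root y with |y| ≤ 4.
  x = 3: f_y(3, y) = -6*y**2 + 14*y + 64; no integer root y with |y| ≤ 4.
  x = 4: f_y(4, y) = -6*y**2 + 14*y + 90; no integer root y with |y| ≤ 4.
Only singular point on the grid: (-3, 1).
Classify: substitute x = -3 + u, y = 1 + v and expand: f = u**3 + 2*u**2*v - 2*v**3 + v**2.
No constant or linear terms (consistent with a singular point). Quadratic part: v**2. Cubic part: u**3 + 2*u**2*v - 2*v**3.
The quadratic part v**2 is a perfect square, so there is a single (double) tangent line v = 0, i.e. y = 1. Restricting the cubic part to that line (v = 0) leaves u**3 ≠ 0, so f is not divisible by v and the branch is v² ≈ -u**3 to lowest order — this is a cusp.
Classification: cusp.


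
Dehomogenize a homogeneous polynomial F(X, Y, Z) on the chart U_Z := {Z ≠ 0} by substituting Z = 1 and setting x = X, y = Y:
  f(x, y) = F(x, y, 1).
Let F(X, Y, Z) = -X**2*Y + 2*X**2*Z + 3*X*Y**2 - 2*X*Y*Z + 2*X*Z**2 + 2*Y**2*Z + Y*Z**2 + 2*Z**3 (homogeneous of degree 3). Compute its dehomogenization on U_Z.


f(x, y) = -x**2*y + 2*x**2 + 3*x*y**2 - 2*x*y + 2*x + 2*y**2 + y + 2

On U_Z we set Z = 1. Each monomial c·X^i·Y^j·Z^k in F becomes c·x^i·y^j·1^k = c·x^i·y^j.
Substituting Z = 1: F(X, Y, 1) = -x**2*y + 2*x**2 + 3*x*y**2 - 2*x*y + 2*x + 2*y**2 + y + 2.
Note: deg(f) ≤ deg(F) = 3; strict inequality happens when F is divisible by Z (lost terms).


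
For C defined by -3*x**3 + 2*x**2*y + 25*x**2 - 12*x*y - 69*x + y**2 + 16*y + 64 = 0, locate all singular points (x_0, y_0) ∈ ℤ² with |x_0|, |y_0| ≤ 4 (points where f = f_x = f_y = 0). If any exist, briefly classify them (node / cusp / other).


Singular points: {(3, 1)}; classification: cusp.

Compute partial derivatives:
  f_x = -9*x**2 + 4*x*y + 50*x - 12*y - 69.
  f_y = 2*x**2 - 12*x + 2*y + 16.
Scan x_0 ∈ {−4, ..., 4}. For each x_0, f_y(x_0, y) is a polynomial in y; find its integer roots y ∈ {−4, ..., 4}, then test f_x and f at those candidates.
  x = -4: f_y(-4, y) = 2*y + 96; no integer root y with |y| ≤ 4.
  x = -3: f_y(-3, y) = 2*y + 70; no integer root y with |y| ≤ 4.
  x = -2: f_y(-2, y) = 2*y + 48; no integer root y with |y| ≤ 4.
  x = -1: f_y(-1, y) = 2*y + 30; no integer root y with |y| ≤ 4.
  x = 0: f_y(0, y) = 2*y + 16; no integer root y with |y| ≤ 4.
  x = 1: f_y(1, y) = 2*y + 6; vanishes at y ∈ {-3}. (1, -3): f_x = -4 ≠ 0.
  x = 2: f_y(2, y) = 2*y; vanishes at y ∈ {0}. (2, 0): f_x = -5 ≠ 0.
  x = 3: f_y(3, y) = 2*y - 2; vanishes at y ∈ {1}. (3, 1): f_x = 0, f = 0 — SINGULAR.
  x = 4: f_y(4, y) = 2*y; vanishes at y ∈ {0}. (4, 0): f_x = -13 ≠ 0.
Only singular point on the grid: (3, 1).
Classify: substitute x = 3 + u, y = 1 + v and expand: f = -3*u**3 + 2*u**2*v + v**2.
No constant or linear terms (consistent with a singular point). Quadratic part: v**2. Cubic part: -3*u**3 + 2*u**2*v.
The quadratic part v**2 is a perfect square, so there is a single (double) tangent line v = 0, i.e. y = 1. Restricting the cubic part to that line (v = 0) leaves -3*u**3 ≠ 0, so f is not divisible by v and the branch is v² ≈ 3*u**3 to lowest order — this is a cusp.
Classification: cusp.


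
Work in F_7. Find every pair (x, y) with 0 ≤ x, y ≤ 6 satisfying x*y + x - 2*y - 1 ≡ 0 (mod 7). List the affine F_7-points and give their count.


Affine F_7-points: {(0, 3), (1, 0), (3, 5), (4, 2), (5, 1), (6, 4)}; count = 6.

For each of the 49 pairs (x, y) ∈ F_7², evaluate f(x, y) mod 7. Record the zeros.
  x = 0: [0↦6, 1↦4, 2↦2, 3↦0, 4↦5, 5↦3, 6↦1]  zeros at y ∈ {3}
  x = 1: [0↦0, 1↦6, 2↦5, 3↦4, 4↦3, 5↦2, 6↦1]  zeros at y ∈ {0}
  x = 2: [0↦1, 1↦1, 2↦1, 3↦1, 4↦1, 5↦1, 6↦1]  zeros at y ∈ ∅
  x = 3: [0↦2, 1↦3, 2↦4, 3↦5, 4↦6, 5↦0, 6↦1]  zeros at y ∈ {5}
  x = 4: [0↦3, 1↦5, 2↦0, 3↦2, 4↦4, 5↦6, 6↦1]  zeros at y ∈ {2}
  x = 5: [0↦4, 1↦0, 2↦3, 3↦6, 4↦2, 5↦5, 6↦1]  zeros at y ∈ {1}
  x = 6: [0↦5, 1↦2, 2↦6, 3↦3, 4↦0, 5↦4, 6↦1]  zeros at y ∈ {4}
Collecting zeros: affine points = {(0, 3), (1, 0), (3, 5), (4, 2), (5, 1), (6, 4)}.
Total count |C(F_7)_aff| = 6.


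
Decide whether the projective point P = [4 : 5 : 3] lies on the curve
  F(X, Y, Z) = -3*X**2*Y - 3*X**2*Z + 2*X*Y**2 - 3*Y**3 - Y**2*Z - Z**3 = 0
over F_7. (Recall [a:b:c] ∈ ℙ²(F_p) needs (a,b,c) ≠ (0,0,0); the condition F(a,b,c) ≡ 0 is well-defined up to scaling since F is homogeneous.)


F(4,5,3) ≡ 4 (mod 7); P is NOT on the curve.

Evaluate F(4, 5, 3) term-by-term (mod 7).
  -3*X**2*Y ↦ -3·16·5·1 = -240
  -3*X**2*Z ↦ -3·16·1·3 = -144
  2*X*Y**2 ↦ 2·4·25·1 = 200
  -3*Y**3 ↦ -3·1·125·1 = -375
  -Y**2*Z ↦ -1·1·25·3 = -75
  -Z**3 ↦ -1·1·1·27 = -27
Sum: F(4, 5, 3) = (-240) + (-144) + (200) + (-375) + (-75) + (-27) = -661.
Reducing mod 7: -661 ≡ 4 (mod 7).
Since F(a, b, c) ≡ 4 ≠ 0 (mod 7), P does NOT lie on the curve.


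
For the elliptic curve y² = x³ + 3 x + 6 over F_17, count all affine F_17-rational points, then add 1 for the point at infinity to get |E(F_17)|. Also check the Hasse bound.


Affine points = {(3, 5), (3, 12), (6, 6), (6, 11), (7, 8), (7, 9), (8, 7), (8, 10), (10, 4), (10, 13), (12, 6), (12, 11), (13, 7), (13, 10), (14, 2), (14, 15), (15, 3), (15, 14), (16, 6), (16, 11)}; affine count = 20; |E(F_17)| = 21.

Discriminant check: Δ ∝ 4a³ + 27b² = 4·3³ + 27·6² = 4·27 + 27·36 ≡ 9 (mod 17). Nonzero ⇒ E is nonsingular.
For each x ∈ F_17, compute rhs = x³ + 3·x + 6 mod 17, then count y ∈ F_17 with y² ≡ rhs.
  x = 0: rhs = 6, matching y values: none (0 points).
  x = 1: rhs = 10, matching y values: none (0 points).
  x = 2: rhs = 3, matching y values: none (0 points).
  x = 3: rhs = 8, matching y values: 5, 12 (2 points).
  x = 4: rhs = 14, matching y values: none (0 points).
  x = 5: rhs = 10, matching y values: none (0 points).
  x = 6: rhs = 2, matching y values: 6, 11 (2 points).
  x = 7: rhs = 13, matching y values: 8, 9 (2 points).
  x = 8: rhs = 15, matching y values: 7, 10 (2 points).
  x = 9: rhs = 14, matching y values: none (0 points).
  x = 10: rhs = 16, matching y values: 4, 13 (2 points).
  x = 11: rhs = 10, matching y values: none (0 points).
  x = 12: rhs = 2, matching y values: 6, 11 (2 points).
  x = 13: rhs = 15, matching y values: 7, 10 (2 points).
  x = 14: rhs = 4, matching y values: 2, 15 (2 points).
  x = 15: rhs = 9, matching y values: 3, 14 (2 points).
  x = 16: rhs = 2, matching y values: 6, 11 (2 points).
Total affine count: 20.
Full point count |E(F_17)| = 20 + 1 = 21.
Hasse bound: |21 − (17+1)| = |3| = 3 ≤ 2√17 ≈ 8.2462 ✓.


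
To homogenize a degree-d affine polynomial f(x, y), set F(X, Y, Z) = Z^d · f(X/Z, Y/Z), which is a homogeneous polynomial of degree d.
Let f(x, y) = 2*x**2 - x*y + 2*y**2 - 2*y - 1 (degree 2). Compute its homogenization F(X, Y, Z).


F(X, Y, Z) = 2*X**2 - X*Y + 2*Y**2 - 2*Y*Z - Z**2

deg(f) = 2.
Substitute x = X/Z, y = Y/Z into f, then multiply by Z^2.
  monomial 2·x^2·y^0 ↦ 2·X^2·Y^0·Z^0.
  monomial -1·x^1·y^1 ↦ -1·X^1·Y^1·Z^0.
  monomial 2·x^0·y^2 ↦ 2·X^0·Y^2·Z^0.
  monomial -2·x^0·y^1 ↦ -2·X^0·Y^1·Z^1.
  monomial -1·x^0·y^0 ↦ -1·X^0·Y^0·Z^2.
Collecting: F(X, Y, Z) = 2*X**2 - X*Y + 2*Y**2 - 2*Y*Z - Z**2.


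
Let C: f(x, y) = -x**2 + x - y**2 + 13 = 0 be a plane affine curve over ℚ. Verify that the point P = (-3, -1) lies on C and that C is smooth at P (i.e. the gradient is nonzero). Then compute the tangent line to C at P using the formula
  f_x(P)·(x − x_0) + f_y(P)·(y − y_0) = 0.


Tangent line at P: 7*x + 2*y + 23 = 0.

Step 1: f(-3, -1) = 0, so P lies on C.
Step 2: partial derivatives
  f_x(x, y) = 1 - 2*x, f_y(x, y) = -2*y.
  f_x(P) = 7, f_y(P) = 2 (gradient nonzero, so P is smooth).
Step 3: tangent line at P: 7·(x − -3) + 2·(y − -1) = 0.
Expanding: 7*x + 2*y + 23 = 0.


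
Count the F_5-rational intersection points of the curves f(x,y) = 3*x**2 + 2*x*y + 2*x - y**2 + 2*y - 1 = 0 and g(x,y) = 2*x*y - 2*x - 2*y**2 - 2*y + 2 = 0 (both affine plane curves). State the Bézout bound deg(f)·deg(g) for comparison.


Common zeros: ∅; count = 0; Bézout bound = 4.

deg(f) = 2, deg(g) = 2, so Bézout bound = 4.
Scan x ∈ F_5. For each x, list the y ∈ F_5 with f(x, y) ≡ 0 and those with g(x, y) ≡ 0 (mod 5); the common zeros in that column are the intersection.
  x = 0: f ≡ 0 at y ∈ {1}; g ≡ 0 at y ∈ {2}; common: ∅.
  x = 1: f ≡ 0 at y ∈ ∅; g ≡ 0 at y ∈ {0}; common: ∅.
  x = 2: f ≡ 0 at y ∈ {0, 1}; g ≡ 0 at y ∈ ∅; common: ∅.
  x = 3: f ≡ 0 at y ∈ ∅; g ≡ 0 at y ∈ {3, 4}; common: ∅.
  x = 4: f ≡ 0 at y ∈ {0}; g ≡ 0 at y ∈ ∅; common: ∅.
Collecting: common zeros = ∅, so the count is 0.
Comparison with the Bézout bound: 0 ≤ 4 = deg(f)·deg(g), as expected for curves with no common component (the affine F_5-count falls short of the bound because intersections may lie at infinity, over extension fields, or carry multiplicity).


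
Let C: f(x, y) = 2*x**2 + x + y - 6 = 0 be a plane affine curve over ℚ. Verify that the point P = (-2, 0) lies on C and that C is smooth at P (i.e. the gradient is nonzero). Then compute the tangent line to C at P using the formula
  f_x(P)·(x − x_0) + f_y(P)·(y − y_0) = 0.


Tangent line at P: -7*x + y - 14 = 0.

Step 1: f(-2, 0) = 0, so P lies on C.
Step 2: partial derivatives
  f_x(x, y) = 4*x + 1, f_y(x, y) = 1.
  f_x(P) = -7, f_y(P) = 1 (gradient nonzero, so P is smooth).
Step 3: tangent line at P: -7·(x − -2) + 1·(y − 0) = 0.
Expanding: -7*x + y - 14 = 0.


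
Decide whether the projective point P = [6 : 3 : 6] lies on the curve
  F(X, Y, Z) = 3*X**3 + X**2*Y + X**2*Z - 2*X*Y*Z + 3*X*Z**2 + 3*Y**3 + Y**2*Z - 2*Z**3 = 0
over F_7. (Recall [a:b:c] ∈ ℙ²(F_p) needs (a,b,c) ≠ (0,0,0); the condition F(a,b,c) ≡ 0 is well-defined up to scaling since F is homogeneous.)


F(6,3,6) ≡ 1 (mod 7); P is NOT on the curve.

Evaluate F(6, 3, 6) term-by-term (mod 7).
  3*X**3 ↦ 3·216·1·1 = 648
  X**2*Y ↦ 1·36·3·1 = 108
  X**2*Z ↦ 1·36·1·6 = 216
  -2*X*Y*Z ↦ -2·6·3·6 = -216
  3*X*Z**2 ↦ 3·6·1·36 = 648
  3*Y**3 ↦ 3·1·27·1 = 81
  Y**2*Z ↦ 1·1·9·6 = 54
  -2*Z**3 ↦ -2·1·1·216 = -432
Sum: F(6, 3, 6) = (648) + (108) + (216) + (-216) + (648) + (81) + (54) + (-432) = 1107.
Reducing mod 7: 1107 ≡ 1 (mod 7).
Since F(a, b, c) ≡ 1 ≠ 0 (mod 7), P does NOT lie on the curve.


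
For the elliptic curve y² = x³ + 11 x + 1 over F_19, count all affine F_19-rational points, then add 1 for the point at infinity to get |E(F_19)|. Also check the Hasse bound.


Affine points = {(0, 1), (0, 18), (3, 2), (3, 17), (6, 6), (6, 13), (10, 3), (10, 16), (11, 3), (11, 16), (13, 2), (13, 17), (14, 7), (14, 12), (15, 8), (15, 11), (16, 6), (16, 13), (17, 3), (17, 16)}; affine count = 20; |E(F_19)| = 21.

Discriminant check: Δ ∝ 4a³ + 27b² = 4·11³ + 27·1² = 4·1331 + 27·1 ≡ 12 (mod 19). Nonzero ⇒ E is nonsingular.
For each x ∈ F_19, compute rhs = x³ + 11·x + 1 mod 19, then count y ∈ F_19 with y² ≡ rhs.
  x = 0: rhs = 1, matching y values: 1, 18 (2 points).
  x = 1: rhs = 13, matching y values: none (0 points).
  x = 2: rhs = 12, matching y values: none (0 points).
  x = 3: rhs = 4, matching y values: 2, 17 (2 points).
  x = 4: rhs = 14, matching y values: none (0 points).
  x = 5: rhs = 10, matching y values: none (0 points).
  x = 6: rhs = 17, matching y values: 6, 13 (2 points).
  x = 7: rhs = 3, matching y values: none (0 points).
  x = 8: rhs = 12, matching y values: none (0 points).
  x = 9: rhs = 12, matching y values: none (0 points).
  x = 10: rhs = 9, matching y values: 3, 16 (2 points).
  x = 11: rhs = 9, matching y values: 3, 16 (2 points).
  x = 12: rhs = 18, matching y values: none (0 points).
  x = 13: rhs = 4, matching y values: 2, 17 (2 points).
  x = 14: rhs = 11, matching y values: 7, 12 (2 points).
  x = 15: rhs = 7, matching y values: 8, 11 (2 points).
  x = 16: rhs = 17, matching y values: 6, 13 (2 points).
  x = 17: rhs = 9, matching y values: 3, 16 (2 points).
  x = 18: rhs = 8, matching y values: none (0 points).
Total affine count: 20.
Full point count |E(F_19)| = 20 + 1 = 21.
Hasse bound: |21 − (19+1)| = |1| = 1 ≤ 2√19 ≈ 8.7178 ✓.


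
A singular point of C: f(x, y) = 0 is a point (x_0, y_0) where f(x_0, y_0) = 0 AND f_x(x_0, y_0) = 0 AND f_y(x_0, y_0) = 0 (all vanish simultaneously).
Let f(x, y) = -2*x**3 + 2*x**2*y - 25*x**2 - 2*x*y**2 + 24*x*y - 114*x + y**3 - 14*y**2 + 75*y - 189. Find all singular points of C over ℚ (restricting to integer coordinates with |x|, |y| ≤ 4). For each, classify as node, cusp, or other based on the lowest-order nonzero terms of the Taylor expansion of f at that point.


Singular points: {(-3, 3)}; classification: node.

Compute partial derivatives:
  f_x = -6*x**2 + 4*x*y - 50*x - 2*y**2 + 24*y - 114.
  f_y = 2*x**2 - 4*x*y + 24*x + 3*y**2 - 28*y + 75.
Scan x_0 ∈ {−4, ..., 4}. For each x_0, f_y(x_0, y) is a polynomial in y; find its integer roots y ∈ {−4, ..., 4}, then test f_x and f at those candidates.
  x = -4: f_y(-4, y) = 3*y**2 - 12*y + 11; no integer root y with |y| ≤ 4.
  x = -3: f_y(-3, y) = 3*y**2 - 16*y + 21; vanishes at y ∈ {3}. (-3, 3): f_x = 0, f = 0 — SINGULAR.
  x = -2: f_y(-2, y) = 3*y**2 - 20*y + 35; no integer root y with |y| ≤ 4.
  x = -1: f_y(-1, y) = 3*y**2 - 24*y + 53; no integer root y with |y| ≤ 4.
  x = 0: f_y(0, y) = 3*y**2 - 28*y + 75; no integer root y with |y| ≤ 4.
  x = 1: f_y(1, y) = 3*y**2 - 32*y + 101; no integer root y with |y| ≤ 4.
  x = 2: f_y(2, y) = 3*y**2 - 36*y + 131; no integer root y with |y| ≤ 4.
  x = 3: f_y(3, y) = 3*y**2 - 40*y + 165; no integer root y with |y| ≤ 4.
  x = 4: f_y(4, y) = 3*y**2 - 44*y + 203; no integer root y with |y| ≤ 4.
Only singular point on the grid: (-3, 3).
Classify: substitute x = -3 + u, y = 3 + v and expand: f = -2*u**3 + 2*u**2*v - u**2 - 2*u*v**2 + v**3 + v**2.
No constant or linear terms (consistent with a singular point). Quadratic part: -u**2 + v**2. Cubic part: -2*u**3 + 2*u**2*v - 2*u*v**2 + v**3.
The quadratic part v**2 - u**2 = (v − u)(v + u) splits into two distinct linear factors, so there are two distinct tangent lines y − 3 = ±(x − -3) — this is a node (ordinary double point).
Classification: node.


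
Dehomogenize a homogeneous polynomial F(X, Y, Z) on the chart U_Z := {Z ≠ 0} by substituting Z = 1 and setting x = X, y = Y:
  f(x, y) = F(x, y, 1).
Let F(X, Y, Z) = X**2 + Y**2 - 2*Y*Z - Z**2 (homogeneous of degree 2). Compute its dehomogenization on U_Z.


f(x, y) = x**2 + y**2 - 2*y - 1

On U_Z we set Z = 1. Each monomial c·X^i·Y^j·Z^k in F becomes c·x^i·y^j·1^k = c·x^i·y^j.
Substituting Z = 1: F(X, Y, 1) = x**2 + y**2 - 2*y - 1.
Note: deg(f) ≤ deg(F) = 2; strict inequality happens when F is divisible by Z (lost terms).


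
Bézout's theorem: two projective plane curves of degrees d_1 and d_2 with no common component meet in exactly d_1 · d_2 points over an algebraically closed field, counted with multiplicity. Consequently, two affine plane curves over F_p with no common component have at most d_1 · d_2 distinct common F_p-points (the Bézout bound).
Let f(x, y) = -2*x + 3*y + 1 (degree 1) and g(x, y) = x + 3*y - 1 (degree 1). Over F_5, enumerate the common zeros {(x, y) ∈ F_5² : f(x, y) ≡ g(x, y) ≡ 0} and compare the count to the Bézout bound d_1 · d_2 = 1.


Common zeros: {(4, 4)}; count = 1; Bézout bound = 1.

deg(f) = 1, deg(g) = 1, so Bézout bound = 1.
Scan x ∈ F_5. For each x, list the y ∈ F_5 with f(x, y) ≡ 0 and those with g(x, y) ≡ 0 (mod 5); the common zeros in that column are the intersection.
  x = 0: f ≡ 0 at y ∈ {3}; g ≡ 0 at y ∈ {2}; common: ∅.
  x = 1: f ≡ 0 at y ∈ {2}; g ≡ 0 at y ∈ {0}; common: ∅.
  x = 2: f ≡ 0 at y ∈ {1}; g ≡ 0 at y ∈ {3}; common: ∅.
  x = 3: f ≡ 0 at y ∈ {0}; g ≡ 0 at y ∈ {1}; common: ∅.
  x = 4: f ≡ 0 at y ∈ {4}; g ≡ 0 at y ∈ {4}; common: {4}.
Collecting: common zeros = {(4, 4)}, so the count is 1.
Comparison with the Bézout bound: 1 ≤ 1 = deg(f)·deg(g), as expected for curves with no common component (the bound is attained).


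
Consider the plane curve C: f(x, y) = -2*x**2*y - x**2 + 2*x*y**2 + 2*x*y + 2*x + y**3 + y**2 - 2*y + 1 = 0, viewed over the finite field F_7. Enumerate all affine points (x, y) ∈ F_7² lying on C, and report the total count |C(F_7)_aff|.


Affine F_7-points: {(4, 0), (5, 0), (5, 3)}; count = 3.

For each of the 49 pairs (x, y) ∈ F_7², evaluate f(x, y) mod 7. Record the zeros.
  x = 0: [0↦1, 1↦1, 2↦2, 3↦3, 4↦3, 5↦1, 6↦3]  zeros at y ∈ ∅
  x = 1: [0↦2, 1↦4, 2↦4, 3↦1, 4↦1, 5↦3, 6↦6]  zeros at y ∈ ∅
  x = 2: [0↦1, 1↦1, 2↦3, 3↦6, 4↦2, 5↦4, 6↦4]  zeros at y ∈ ∅
  x = 3: [0↦5, 1↦6, 2↦6, 3↦4, 4↦6, 5↦4, 6↦4]  zeros at y ∈ ∅
  x = 4: [0↦0, 1↦5, 2↦6, 3↦2, 4↦6, 5↦3, 6↦6]  zeros at y ∈ {0}
  x = 5: [0↦0, 1↦5, 2↦3, 3↦0, 4↦2, 5↦1, 6↦3]  zeros at y ∈ {0, 3}
  x = 6: [0↦5, 1↦6, 2↦4, 3↦5, 4↦1, 5↦5, 6↦2]  zeros at y ∈ ∅
Collecting zeros: affine points = {(4, 0), (5, 0), (5, 3)}.
Total count |C(F_7)_aff| = 3.


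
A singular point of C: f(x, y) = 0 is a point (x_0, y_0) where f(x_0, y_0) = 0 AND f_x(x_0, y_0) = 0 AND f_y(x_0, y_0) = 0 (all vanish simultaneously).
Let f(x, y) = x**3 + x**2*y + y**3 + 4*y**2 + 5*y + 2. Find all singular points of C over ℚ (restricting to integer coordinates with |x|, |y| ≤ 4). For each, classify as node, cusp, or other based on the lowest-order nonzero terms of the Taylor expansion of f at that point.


Singular points: {(0, -1)}; classification: node.

Compute partial derivatives:
  f_x = 3*x**2 + 2*x*y.
  f_y = x**2 + 3*y**2 + 8*y + 5.
Scan x_0 ∈ {−4, ..., 4}. For each x_0, f_y(x_0, y) is a polynomial in y; find its integer roots y ∈ {−4, ..., 4}, then test f_x and f at those candidates.
  x = -4: f_y(-4, y) = 3*y**2 + 8*y + 21; no integer root y with |y| ≤ 4.
  x = -3: f_y(-3, y) = 3*y**2 + 8*y + 14; no integer root y with |y| ≤ 4.
  x = -2: f_y(-2, y) = 3*y**2 + 8*y + 9; no integer root y with |y| ≤ 4.
  x = -1: f_y(-1, y) = 3*y**2 + 8*y + 6; no integer root y with |y| ≤ 4.
  x = 0: f_y(0, y) = 3*y**2 + 8*y + 5; vanishes at y ∈ {-1}. (0, -1): f_x = 0, f = 0 — SINGULAR.
  x = 1: f_y(1, y) = 3*y**2 + 8*y + 6; no integer root y with |y| ≤ 4.
  x = 2: f_y(2, y) = 3*y**2 + 8*y + 9; no integer root y with |y| ≤ 4.
  x = 3: f_y(3, y) = 3*y**2 + 8*y + 14; no integer root y with |y| ≤ 4.
  x = 4: f_y(4, y) = 3*y**2 + 8*y + 21; no integer root y with |y| ≤ 4.
Only singular point on the grid: (0, -1).
Classify: substitute x = 0 + u, y = -1 + v and expand: f = u**3 + u**2*v - u**2 + v**3 + v**2.
No constant or linear terms (consistent with a singular point). Quadratic part: -u**2 + v**2. Cubic part: u**3 + u**2*v + v**3.
The quadratic part v**2 - u**2 = (v − u)(v + u) splits into two distinct linear factors, so there are two distinct tangent lines y − -1 = ±(x − 0) — this is a node (ordinary double point).
Classification: node.


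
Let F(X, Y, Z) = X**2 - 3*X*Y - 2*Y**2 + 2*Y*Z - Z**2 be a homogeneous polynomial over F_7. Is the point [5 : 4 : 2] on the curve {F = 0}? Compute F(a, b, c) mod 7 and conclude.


F(5,4,2) ≡ 1 (mod 7); P is NOT on the curve.

Evaluate F(5, 4, 2) term-by-term (mod 7).
  X**2 ↦ 1·25·1·1 = 25
  -3*X*Y ↦ -3·5·4·1 = -60
  -2*Y**2 ↦ -2·1·16·1 = -32
  2*Y*Z ↦ 2·1·4·2 = 16
  -Z**2 ↦ -1·1·1·4 = -4
Sum: F(5, 4, 2) = (25) + (-60) + (-32) + (16) + (-4) = -55.
Reducing mod 7: -55 ≡ 1 (mod 7).
Since F(a, b, c) ≡ 1 ≠ 0 (mod 7), P does NOT lie on the curve.


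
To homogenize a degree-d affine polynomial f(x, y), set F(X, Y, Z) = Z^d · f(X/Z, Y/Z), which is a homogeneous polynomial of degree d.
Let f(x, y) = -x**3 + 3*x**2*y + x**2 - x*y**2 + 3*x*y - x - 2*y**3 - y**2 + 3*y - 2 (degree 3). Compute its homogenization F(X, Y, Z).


F(X, Y, Z) = -X**3 + 3*X**2*Y + X**2*Z - X*Y**2 + 3*X*Y*Z - X*Z**2 - 2*Y**3 - Y**2*Z + 3*Y*Z**2 - 2*Z**3

deg(f) = 3.
Substitute x = X/Z, y = Y/Z into f, then multiply by Z^3.
  monomial -1·x^3·y^0 ↦ -1·X^3·Y^0·Z^0.
  monomial 3·x^2·y^1 ↦ 3·X^2·Y^1·Z^0.
  monomial 1·x^2·y^0 ↦ 1·X^2·Y^0·Z^1.
  monomial -1·x^1·y^2 ↦ -1·X^1·Y^2·Z^0.
  monomial 3·x^1·y^1 ↦ 3·X^1·Y^1·Z^1.
  monomial -1·x^1·y^0 ↦ -1·X^1·Y^0·Z^2.
  monomial -2·x^0·y^3 ↦ -2·X^0·Y^3·Z^0.
  monomial -1·x^0·y^2 ↦ -1·X^0·Y^2·Z^1.
  monomial 3·x^0·y^1 ↦ 3·X^0·Y^1·Z^2.
  monomial -2·x^0·y^0 ↦ -2·X^0·Y^0·Z^3.
Collecting: F(X, Y, Z) = -X**3 + 3*X**2*Y + X**2*Z - X*Y**2 + 3*X*Y*Z - X*Z**2 - 2*Y**3 - Y**2*Z + 3*Y*Z**2 - 2*Z**3.


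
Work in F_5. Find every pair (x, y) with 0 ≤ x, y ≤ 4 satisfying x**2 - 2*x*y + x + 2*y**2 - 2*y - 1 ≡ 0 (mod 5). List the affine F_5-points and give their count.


Affine F_5-points: {(2, 0), (2, 3), (3, 1), (3, 3)}; count = 4.

For each of the 25 pairs (x, y) ∈ F_5², evaluate f(x, y) mod 5. Record the zeros.
  x = 0: [0↦4, 1↦4, 2↦3, 3↦1, 4↦3]  zeros at y ∈ ∅
  x = 1: [0↦1, 1↦4, 2↦1, 3↦2, 4↦2]  zeros at y ∈ ∅
  x = 2: [0↦0, 1↦1, 2↦1, 3↦0, 4↦3]  zeros at y ∈ {0, 3}
  x = 3: [0↦1, 1↦0, 2↦3, 3↦0, 4↦1]  zeros at y ∈ {1, 3}
  x = 4: [0↦4, 1↦1, 2↦2, 3↦2, 4↦1]  zeros at y ∈ ∅
Collecting zeros: affine points = {(2, 0), (2, 3), (3, 1), (3, 3)}.
Total count |C(F_5)_aff| = 4.


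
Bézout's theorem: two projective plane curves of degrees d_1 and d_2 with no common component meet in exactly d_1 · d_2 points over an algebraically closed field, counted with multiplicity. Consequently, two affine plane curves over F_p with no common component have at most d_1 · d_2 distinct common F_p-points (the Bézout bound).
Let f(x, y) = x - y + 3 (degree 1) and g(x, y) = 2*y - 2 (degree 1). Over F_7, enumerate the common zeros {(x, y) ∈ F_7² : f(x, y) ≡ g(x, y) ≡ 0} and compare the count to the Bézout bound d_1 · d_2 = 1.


Common zeros: {(5, 1)}; count = 1; Bézout bound = 1.

deg(f) = 1, deg(g) = 1, so Bézout bound = 1.
Scan x ∈ F_7. For each x, list the y ∈ F_7 with f(x, y) ≡ 0 and those with g(x, y) ≡ 0 (mod 7); the common zeros in that column are the intersection.
  x = 0: f ≡ 0 at y ∈ {3}; g ≡ 0 at y ∈ {1}; common: ∅.
  x = 1: f ≡ 0 at y ∈ {4}; g ≡ 0 at y ∈ {1}; common: ∅.
  x = 2: f ≡ 0 at y ∈ {5}; g ≡ 0 at y ∈ {1}; common: ∅.
  x = 3: f ≡ 0 at y ∈ {6}; g ≡ 0 at y ∈ {1}; common: ∅.
  x = 4: f ≡ 0 at y ∈ {0}; g ≡ 0 at y ∈ {1}; common: ∅.
  x = 5: f ≡ 0 at y ∈ {1}; g ≡ 0 at y ∈ {1}; common: {1}.
  x = 6: f ≡ 0 at y ∈ {2}; g ≡ 0 at y ∈ {1}; common: ∅.
Collecting: common zeros = {(5, 1)}, so the count is 1.
Comparison with the Bézout bound: 1 ≤ 1 = deg(f)·deg(g), as expected for curves with no common component (the bound is attained).


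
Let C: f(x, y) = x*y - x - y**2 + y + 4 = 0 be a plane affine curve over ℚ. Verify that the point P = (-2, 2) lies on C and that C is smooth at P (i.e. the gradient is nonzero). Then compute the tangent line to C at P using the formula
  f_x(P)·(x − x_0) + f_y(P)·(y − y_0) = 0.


Tangent line at P: x - 5*y + 12 = 0.

Step 1: f(-2, 2) = 0, so P lies on C.
Step 2: partial derivatives
  f_x(x, y) = y - 1, f_y(x, y) = x - 2*y + 1.
  f_x(P) = 1, f_y(P) = -5 (gradient nonzero, so P is smooth).
Step 3: tangent line at P: 1·(x − -2) + -5·(y − 2) = 0.
Expanding: x - 5*y + 12 = 0.


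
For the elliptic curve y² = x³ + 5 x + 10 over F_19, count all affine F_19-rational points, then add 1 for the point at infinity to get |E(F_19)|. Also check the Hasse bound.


Affine points = {(1, 4), (1, 15), (2, 3), (2, 16), (6, 3), (6, 16), (8, 7), (8, 12), (9, 9), (9, 10), (11, 3), (11, 16), (13, 7), (13, 12), (16, 5), (16, 14), (17, 7), (17, 12), (18, 2), (18, 17)}; affine count = 20; |E(F_19)| = 21.

Discriminant check: Δ ∝ 4a³ + 27b² = 4·5³ + 27·10² = 4·125 + 27·100 ≡ 8 (mod 19). Nonzero ⇒ E is nonsingular.
For each x ∈ F_19, compute rhs = x³ + 5·x + 10 mod 19, then count y ∈ F_19 with y² ≡ rhs.
  x = 0: rhs = 10, matching y values: none (0 points).
  x = 1: rhs = 16, matching y values: 4, 15 (2 points).
  x = 2: rhs = 9, matching y values: 3, 16 (2 points).
  x = 3: rhs = 14, matching y values: none (0 points).
  x = 4: rhs = 18, matching y values: none (0 points).
  x = 5: rhs = 8, matching y values: none (0 points).
  x = 6: rhs = 9, matching y values: 3, 16 (2 points).
  x = 7: rhs = 8, matching y values: none (0 points).
  x = 8: rhs = 11, matching y values: 7, 12 (2 points).
  x = 9: rhs = 5, matching y values: 9, 10 (2 points).
  x = 10: rhs = 15, matching y values: none (0 points).
  x = 11: rhs = 9, matching y values: 3, 16 (2 points).
  x = 12: rhs = 12, matching y values: none (0 points).
  x = 13: rhs = 11, matching y values: 7, 12 (2 points).
  x = 14: rhs = 12, matching y values: none (0 points).
  x = 15: rhs = 2, matching y values: none (0 points).
  x = 16: rhs = 6, matching y values: 5, 14 (2 points).
  x = 17: rhs = 11, matching y values: 7, 12 (2 points).
  x = 18: rhs = 4, matching y values: 2, 17 (2 points).
Total affine count: 20.
Full point count |E(F_19)| = 20 + 1 = 21.
Hasse bound: |21 − (19+1)| = |1| = 1 ≤ 2√19 ≈ 8.7178 ✓.


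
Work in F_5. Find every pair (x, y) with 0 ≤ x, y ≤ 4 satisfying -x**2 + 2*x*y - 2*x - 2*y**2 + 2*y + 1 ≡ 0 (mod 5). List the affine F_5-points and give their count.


Affine F_5-points: {(1, 1), (2, 4), (4, 1), (4, 4)}; count = 4.

For each of the 25 pairs (x, y) ∈ F_5², evaluate f(x, y) mod 5. Record the zeros.
  x = 0: [0↦1, 1↦1, 2↦2, 3↦4, 4↦2]  zeros at y ∈ ∅
  x = 1: [0↦3, 1↦0, 2↦3, 3↦2, 4↦2]  zeros at y ∈ {1}
  x = 2: [0↦3, 1↦2, 2↦2, 3↦3, 4↦0]  zeros at y ∈ {4}
  x = 3: [0↦1, 1↦2, 2↦4, 3↦2, 4↦1]  zeros at y ∈ ∅
  x = 4: [0↦2, 1↦0, 2↦4, 3↦4, 4↦0]  zeros at y ∈ {1, 4}
Collecting zeros: affine points = {(1, 1), (2, 4), (4, 1), (4, 4)}.
Total count |C(F_5)_aff| = 4.


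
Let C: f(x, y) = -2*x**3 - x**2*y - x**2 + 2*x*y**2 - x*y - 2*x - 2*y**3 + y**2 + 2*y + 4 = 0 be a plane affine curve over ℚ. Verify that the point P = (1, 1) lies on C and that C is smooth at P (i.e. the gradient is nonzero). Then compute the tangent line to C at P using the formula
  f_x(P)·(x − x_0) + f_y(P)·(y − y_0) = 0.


Tangent line at P: 11 - 11*x = 0.

Step 1: f(1, 1) = 0, so P lies on C.
Step 2: partial derivatives
  f_x(x, y) = -6*x**2 - 2*x*y - 2*x + 2*y**2 - y - 2, f_y(x, y) = -x**2 + 4*x*y - x - 6*y**2 + 2*y + 2.
  f_x(P) = -11, f_y(P) = 0 (gradient nonzero, so P is smooth).
Step 3: tangent line at P: -11·(x − 1) + 0·(y − 1) = 0.
Expanding: 11 - 11*x = 0.


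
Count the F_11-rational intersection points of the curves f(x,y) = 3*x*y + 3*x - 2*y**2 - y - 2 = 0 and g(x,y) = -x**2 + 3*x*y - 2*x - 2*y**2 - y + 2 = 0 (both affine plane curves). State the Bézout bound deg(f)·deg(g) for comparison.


Common zeros: ∅; count = 0; Bézout bound = 4.

deg(f) = 2, deg(g) = 2, so Bézout bound = 4.
Scan x ∈ F_11. For each x, list the y ∈ F_11 with f(x, y) ≡ 0 and those with g(x, y) ≡ 0 (mod 11); the common zeros in that column are the intersection.
  x = 0: f ≡ 0 at y ∈ ∅; g ≡ 0 at y ∈ ∅; common: ∅.
  x = 1: f ≡ 0 at y ∈ {3, 9}; g ≡ 0 at y ∈ ∅; common: ∅.
  x = 2: f ≡ 0 at y ∈ ∅; g ≡ 0 at y ∈ ∅; common: ∅.
  x = 3: f ≡ 0 at y ∈ ∅; g ≡ 0 at y ∈ {7, 8}; common: ∅.
  x = 4: f ≡ 0 at y ∈ {4, 7}; g ≡ 0 at y ∈ {0}; common: ∅.
  x = 5: f ≡ 0 at y ∈ {2, 5}; g ≡ 0 at y ∈ {0, 7}; common: ∅.
  x = 6: f ≡ 0 at y ∈ ∅; g ≡ 0 at y ∈ {5, 9}; common: ∅.
  x = 7: f ≡ 0 at y ∈ ∅; g ≡ 0 at y ∈ {5}; common: ∅.
  x = 8: f ≡ 0 at y ∈ {0, 6}; g ≡ 0 at y ∈ {8, 9}; common: ∅.
  x = 9: f ≡ 0 at y ∈ ∅; g ≡ 0 at y ∈ ∅; common: ∅.
  x = 10: f ≡ 0 at y ∈ {1, 8}; g ≡ 0 at y ∈ ∅; common: ∅.
Collecting: common zeros = ∅, so the count is 0.
Comparison with the Bézout bound: 0 ≤ 4 = deg(f)·deg(g), as expected for curves with no common component (the affine F_11-count falls short of the bound because intersections may lie at infinity, over extension fields, or carry multiplicity).


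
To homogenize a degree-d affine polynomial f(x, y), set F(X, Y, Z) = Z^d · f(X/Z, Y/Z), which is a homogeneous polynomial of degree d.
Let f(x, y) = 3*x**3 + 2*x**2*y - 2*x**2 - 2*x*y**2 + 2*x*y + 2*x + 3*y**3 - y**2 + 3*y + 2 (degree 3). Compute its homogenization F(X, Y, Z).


F(X, Y, Z) = 3*X**3 + 2*X**2*Y - 2*X**2*Z - 2*X*Y**2 + 2*X*Y*Z + 2*X*Z**2 + 3*Y**3 - Y**2*Z + 3*Y*Z**2 + 2*Z**3

deg(f) = 3.
Substitute x = X/Z, y = Y/Z into f, then multiply by Z^3.
  monomial 3·x^3·y^0 ↦ 3·X^3·Y^0·Z^0.
  monomial 2·x^2·y^1 ↦ 2·X^2·Y^1·Z^0.
  monomial -2·x^2·y^0 ↦ -2·X^2·Y^0·Z^1.
  monomial -2·x^1·y^2 ↦ -2·X^1·Y^2·Z^0.
  monomial 2·x^1·y^1 ↦ 2·X^1·Y^1·Z^1.
  monomial 2·x^1·y^0 ↦ 2·X^1·Y^0·Z^2.
  monomial 3·x^0·y^3 ↦ 3·X^0·Y^3·Z^0.
  monomial -1·x^0·y^2 ↦ -1·X^0·Y^2·Z^1.
  monomial 3·x^0·y^1 ↦ 3·X^0·Y^1·Z^2.
  monomial 2·x^0·y^0 ↦ 2·X^0·Y^0·Z^3.
Collecting: F(X, Y, Z) = 3*X**3 + 2*X**2*Y - 2*X**2*Z - 2*X*Y**2 + 2*X*Y*Z + 2*X*Z**2 + 3*Y**3 - Y**2*Z + 3*Y*Z**2 + 2*Z**3.


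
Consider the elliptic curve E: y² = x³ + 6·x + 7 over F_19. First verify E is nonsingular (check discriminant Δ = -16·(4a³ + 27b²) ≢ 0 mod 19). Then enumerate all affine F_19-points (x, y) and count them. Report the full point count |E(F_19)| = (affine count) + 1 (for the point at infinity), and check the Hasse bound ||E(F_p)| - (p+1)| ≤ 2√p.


Affine points = {(0, 8), (0, 11), (4, 0), (8, 4), (8, 15), (9, 7), (9, 12), (11, 6), (11, 13), (14, 2), (14, 17), (16, 0), (17, 5), (17, 14), (18, 0)}; affine count = 15; |E(F_19)| = 16.

Discriminant check: Δ ∝ 4a³ + 27b² = 4·6³ + 27·7² = 4·216 + 27·49 ≡ 2 (mod 19). Nonzero ⇒ E is nonsingular.
For each x ∈ F_19, compute rhs = x³ + 6·x + 7 mod 19, then count y ∈ F_19 with y² ≡ rhs.
  x = 0: rhs = 7, matching y values: 8, 11 (2 points).
  x = 1: rhs = 14, matching y values: none (0 points).
  x = 2: rhs = 8, matching y values: none (0 points).
  x = 3: rhs = 14, matching y values: none (0 points).
  x = 4: rhs = 0, matching y values: 0 (1 points).
  x = 5: rhs = 10, matching y values: none (0 points).
  x = 6: rhs = 12, matching y values: none (0 points).
  x = 7: rhs = 12, matching y values: none (0 points).
  x = 8: rhs = 16, matching y values: 4, 15 (2 points).
  x = 9: rhs = 11, matching y values: 7, 12 (2 points).
  x = 10: rhs = 3, matching y values: none (0 points).
  x = 11: rhs = 17, matching y values: 6, 13 (2 points).
  x = 12: rhs = 2, matching y values: none (0 points).
  x = 13: rhs = 2, matching y values: none (0 points).
  x = 14: rhs = 4, matching y values: 2, 17 (2 points).
  x = 15: rhs = 14, matching y values: none (0 points).
  x = 16: rhs = 0, matching y values: 0 (1 points).
  x = 17: rhs = 6, matching y values: 5, 14 (2 points).
  x = 18: rhs = 0, matching y values: 0 (1 points).
Total affine count: 15.
Full point count |E(F_19)| = 15 + 1 = 16.
Hasse bound: |16 − (19+1)| = |-4| = 4 ≤ 2√19 ≈ 8.7178 ✓.
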